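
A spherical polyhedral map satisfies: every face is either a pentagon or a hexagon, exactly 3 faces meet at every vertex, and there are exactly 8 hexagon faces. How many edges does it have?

54

Let x be the number of pentagons; then F = 8 + x.
Edge–face incidences: 2E = 6·8 + 5·x = 48 + 5x.
Every vertex has degree 3, so 3V = 2E.
Euler: V − E + F = 2 ⇒ (2E)/3 − E + (8 + x) = 2.
Multiply by 6: 2·(2E) − 3·(2E) + 6·(8 + x) = 12, i.e. 48 + 6x − (48 + 5x) = 12.
Collecting terms: x = 12.
Then 2E = 48 + 5·12 = 108, so E = 54, V = 2E/3 = 36, F = 8 + 12 = 20.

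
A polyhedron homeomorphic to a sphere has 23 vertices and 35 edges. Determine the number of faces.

Here V − E + F = 2.
F = 2 − V + E = 2 − 23 + 35 = 14.

14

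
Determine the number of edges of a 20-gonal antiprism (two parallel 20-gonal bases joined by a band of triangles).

80

An antiprism on an n-gon has two n-gon caps and 2n triangles: V = 2·20 = 40, E = 4·20 = 80, F = 2·20 + 2 = 42.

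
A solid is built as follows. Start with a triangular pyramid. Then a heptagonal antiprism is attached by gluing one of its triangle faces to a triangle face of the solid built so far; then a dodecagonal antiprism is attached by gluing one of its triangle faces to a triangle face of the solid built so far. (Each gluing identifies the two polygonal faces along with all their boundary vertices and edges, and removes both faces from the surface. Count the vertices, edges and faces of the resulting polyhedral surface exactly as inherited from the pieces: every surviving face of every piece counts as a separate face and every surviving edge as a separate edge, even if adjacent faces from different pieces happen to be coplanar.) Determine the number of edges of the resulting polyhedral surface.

76

A triangular pyramid: V=4, E=6, F=4.
Attach a heptagonal antiprism (V=14, E=28, F=16) along a 3-gon: merge 3 vertices and 3 edges, delete both glued faces → V=15, E=31, F=18.
Attach a dodecagonal antiprism (V=24, E=48, F=26) along a 3-gon: merge 3 vertices and 3 edges, delete both glued faces → V=36, E=76, F=42.
Check: V − E + F = 36 − 76 + 42 = 2.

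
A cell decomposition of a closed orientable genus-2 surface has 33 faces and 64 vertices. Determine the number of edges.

For a closed orientable surface of genus 2, χ = 2 − 2·2 = -2.
E = V + F − (-2) = 64 + 33 − (-2) = 99.

99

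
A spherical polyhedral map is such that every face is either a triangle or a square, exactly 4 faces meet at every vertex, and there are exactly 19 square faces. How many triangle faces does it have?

8

Let x be the number of triangles; then F = 19 + x.
Edge–face incidences: 2E = 4·19 + 3·x = 76 + 3x.
Every vertex has degree 4, so 4V = 2E.
Euler: V − E + F = 2 ⇒ (2E)/4 − E + (19 + x) = 2.
Multiply by 8: 2·(2E) − 4·(2E) + 8·(19 + x) = 16, i.e. 152 + 8x − 2·(76 + 3x) = 16.
Collecting terms: 2x = 16, so x = 8.
Then 2E = 76 + 3·8 = 100, so E = 50, V = 2E/4 = 25, F = 19 + 8 = 27.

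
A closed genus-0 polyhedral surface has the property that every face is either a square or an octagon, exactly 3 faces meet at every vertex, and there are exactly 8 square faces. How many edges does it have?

24

Let x be the number of octagons; then F = 8 + x.
Edge–face incidences: 2E = 4·8 + 8·x = 32 + 8x.
Every vertex has degree 3, so 3V = 2E.
Euler: V − E + F = 2 ⇒ (2E)/3 − E + (8 + x) = 2.
Multiply by 6: 2·(2E) − 3·(2E) + 6·(8 + x) = 12, i.e. 48 + 6x − (32 + 8x) = 12.
Collecting terms: −2x + 16 = 12, so −2x = −4, so x = 2.
Then 2E = 32 + 8·2 = 48, so E = 24, V = 2E/3 = 16, F = 8 + 2 = 10.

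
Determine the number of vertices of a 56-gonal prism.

112

A prism on an n-gon has two n-gon bases and n rectangular sides: V = 2·56 = 112, E = 3·56 = 168, F = 56 + 2 = 58.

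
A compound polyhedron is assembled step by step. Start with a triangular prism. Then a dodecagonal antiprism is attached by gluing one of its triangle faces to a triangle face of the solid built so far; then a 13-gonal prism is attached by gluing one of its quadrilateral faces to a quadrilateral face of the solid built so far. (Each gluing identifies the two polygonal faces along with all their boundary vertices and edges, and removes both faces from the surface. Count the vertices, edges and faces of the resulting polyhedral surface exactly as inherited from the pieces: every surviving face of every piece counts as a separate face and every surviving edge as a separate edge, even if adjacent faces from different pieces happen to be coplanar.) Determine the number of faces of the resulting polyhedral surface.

A triangular prism: V=6, E=9, F=5.
Attach a dodecagonal antiprism (V=24, E=48, F=26) along a 3-gon: merge 3 vertices and 3 edges, delete both glued faces → V=27, E=54, F=29.
Attach a 13-gonal prism (V=26, E=39, F=15) along a 4-gon: merge 4 vertices and 4 edges, delete both glued faces → V=49, E=89, F=42.
Check: V − E + F = 49 − 89 + 42 = 2.

42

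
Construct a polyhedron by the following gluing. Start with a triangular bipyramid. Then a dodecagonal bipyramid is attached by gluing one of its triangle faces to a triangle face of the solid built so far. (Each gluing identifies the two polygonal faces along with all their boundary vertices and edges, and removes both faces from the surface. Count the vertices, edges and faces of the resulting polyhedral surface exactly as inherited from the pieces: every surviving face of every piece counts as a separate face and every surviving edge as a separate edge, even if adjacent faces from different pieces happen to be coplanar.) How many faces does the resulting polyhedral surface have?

A triangular bipyramid: V=5, E=9, F=6.
Attach a dodecagonal bipyramid (V=14, E=36, F=24) along a 3-gon: merge 3 vertices and 3 edges, delete both glued faces → V=16, E=42, F=28.
Check: V − E + F = 16 − 42 + 28 = 2.

28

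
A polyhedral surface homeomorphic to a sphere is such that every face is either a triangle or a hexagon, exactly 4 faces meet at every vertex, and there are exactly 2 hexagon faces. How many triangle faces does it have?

Let x be the number of triangles; then F = 2 + x.
Edge–face incidences: 2E = 6·2 + 3·x = 12 + 3x.
Every vertex has degree 4, so 4V = 2E.
Euler: V − E + F = 2 ⇒ (2E)/4 − E + (2 + x) = 2.
Multiply by 8: 2·(2E) − 4·(2E) + 8·(2 + x) = 16, i.e. 16 + 8x − 2·(12 + 3x) = 16.
Collecting terms: 2x − 8 = 16, so 2x = 24, so x = 12.
Then 2E = 12 + 3·12 = 48, so E = 24, V = 2E/4 = 12, F = 2 + 12 = 14.

12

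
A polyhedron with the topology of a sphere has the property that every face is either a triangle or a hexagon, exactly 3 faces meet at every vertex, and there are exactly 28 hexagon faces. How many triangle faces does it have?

4

Let x be the number of triangles; then F = 28 + x.
Edge–face incidences: 2E = 6·28 + 3·x = 168 + 3x.
Every vertex has degree 3, so 3V = 2E.
Euler: V − E + F = 2 ⇒ (2E)/3 − E + (28 + x) = 2.
Multiply by 6: 2·(2E) − 3·(2E) + 6·(28 + x) = 12, i.e. 168 + 6x − (168 + 3x) = 12.
Collecting terms: 3x = 12, so x = 4.
Then 2E = 168 + 3·4 = 180, so E = 90, V = 2E/3 = 60, F = 28 + 4 = 32.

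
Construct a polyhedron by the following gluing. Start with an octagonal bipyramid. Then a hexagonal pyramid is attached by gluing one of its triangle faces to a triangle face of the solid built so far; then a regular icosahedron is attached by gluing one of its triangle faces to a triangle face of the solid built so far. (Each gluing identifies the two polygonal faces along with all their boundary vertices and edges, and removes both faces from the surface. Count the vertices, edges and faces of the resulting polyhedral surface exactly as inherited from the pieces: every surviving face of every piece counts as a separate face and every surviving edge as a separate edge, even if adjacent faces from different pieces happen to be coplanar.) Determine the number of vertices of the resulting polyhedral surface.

23

An octagonal bipyramid: V=10, E=24, F=16.
Attach a hexagonal pyramid (V=7, E=12, F=7) along a 3-gon: merge 3 vertices and 3 edges, delete both glued faces → V=14, E=33, F=21.
Attach a regular icosahedron (V=12, E=30, F=20) along a 3-gon: merge 3 vertices and 3 edges, delete both glued faces → V=23, E=60, F=39.
Check: V − E + F = 23 − 60 + 39 = 2.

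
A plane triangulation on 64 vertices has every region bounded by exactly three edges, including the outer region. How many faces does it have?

In a plane triangulation 3F = 2E and V − E + F = 2, so F = 2V − 4 = 2·64 − 4 = 124.

124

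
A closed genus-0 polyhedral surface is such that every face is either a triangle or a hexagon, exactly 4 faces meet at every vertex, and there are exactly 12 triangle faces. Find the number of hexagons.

Let x be the number of hexagons; then F = 12 + x.
Edge–face incidences: 2E = 3·12 + 6·x = 36 + 6x.
Every vertex has degree 4, so 4V = 2E.
Euler: V − E + F = 2 ⇒ (2E)/4 − E + (12 + x) = 2.
Multiply by 8: 2·(2E) − 4·(2E) + 8·(12 + x) = 16, i.e. 96 + 8x − 2·(36 + 6x) = 16.
Collecting terms: −4x + 24 = 16, so −4x = −8, so x = 2.
Then 2E = 36 + 6·2 = 48, so E = 24, V = 2E/4 = 12, F = 12 + 2 = 14.

2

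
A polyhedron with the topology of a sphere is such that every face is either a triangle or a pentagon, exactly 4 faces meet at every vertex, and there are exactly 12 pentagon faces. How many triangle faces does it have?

20

Let x be the number of triangles; then F = 12 + x.
Edge–face incidences: 2E = 5·12 + 3·x = 60 + 3x.
Every vertex has degree 4, so 4V = 2E.
Euler: V − E + F = 2 ⇒ (2E)/4 − E + (12 + x) = 2.
Multiply by 8: 2·(2E) − 4·(2E) + 8·(12 + x) = 16, i.e. 96 + 8x − 2·(60 + 3x) = 16.
Collecting terms: 2x − 24 = 16, so 2x = 40, so x = 20.
Then 2E = 60 + 3·20 = 120, so E = 60, V = 2E/4 = 30, F = 12 + 20 = 32.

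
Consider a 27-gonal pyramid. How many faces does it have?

A pyramid on an n-gon base has one n-gon and n triangles: V = 27 + 1 = 28, E = 2·27 = 54, F = 27 + 1 = 28.

28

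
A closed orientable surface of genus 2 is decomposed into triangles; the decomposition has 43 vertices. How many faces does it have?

χ = 2 − 2·2 = -2, and every face is a triangle so 3F = 2E.
V − E + F = -2 with E = 3F/2 gives 43 − (3/2 − 1)·F = -2, so F = 90 and E = 135.

90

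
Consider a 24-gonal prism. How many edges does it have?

A prism on an n-gon has two n-gon bases and n rectangular sides: V = 2·24 = 48, E = 3·24 = 72, F = 24 + 2 = 26.
Check: V − E + F = 48 − 72 + 26 = 2.

72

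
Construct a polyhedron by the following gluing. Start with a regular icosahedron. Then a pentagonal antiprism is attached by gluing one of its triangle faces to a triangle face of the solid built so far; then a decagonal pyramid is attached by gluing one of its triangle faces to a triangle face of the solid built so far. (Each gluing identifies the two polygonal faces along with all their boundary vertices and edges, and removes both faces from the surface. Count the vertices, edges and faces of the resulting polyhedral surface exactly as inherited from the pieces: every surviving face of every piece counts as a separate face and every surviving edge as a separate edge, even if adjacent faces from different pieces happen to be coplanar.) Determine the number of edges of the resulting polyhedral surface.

A regular icosahedron: V=12, E=30, F=20.
Attach a pentagonal antiprism (V=10, E=20, F=12) along a 3-gon: merge 3 vertices and 3 edges, delete both glued faces → V=19, E=47, F=30.
Attach a decagonal pyramid (V=11, E=20, F=11) along a 3-gon: merge 3 vertices and 3 edges, delete both glued faces → V=27, E=64, F=39.
Check: V − E + F = 27 − 64 + 39 = 2.

64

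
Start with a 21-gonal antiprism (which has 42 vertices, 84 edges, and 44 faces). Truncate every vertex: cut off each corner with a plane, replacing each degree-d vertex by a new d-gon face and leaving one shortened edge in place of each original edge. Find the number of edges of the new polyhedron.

Truncation replaces each original edge-end by a new vertex, so V′ = 2E = 168.
Each original edge survives, and each old vertex of degree d contributes d new edges; summing degrees gives Σd = 2E, so E′ = E + 2E = 3E = 252.
Each original face survives and each original vertex becomes one new face: F′ = F + V = 86.

252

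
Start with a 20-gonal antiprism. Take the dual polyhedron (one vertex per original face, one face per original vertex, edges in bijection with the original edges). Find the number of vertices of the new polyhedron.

42

The base solid has V = 40, E = 80, F = 42.
The dual swaps V and F and preserves E: V′ = F = 42, E′ = E = 80, F′ = V = 40.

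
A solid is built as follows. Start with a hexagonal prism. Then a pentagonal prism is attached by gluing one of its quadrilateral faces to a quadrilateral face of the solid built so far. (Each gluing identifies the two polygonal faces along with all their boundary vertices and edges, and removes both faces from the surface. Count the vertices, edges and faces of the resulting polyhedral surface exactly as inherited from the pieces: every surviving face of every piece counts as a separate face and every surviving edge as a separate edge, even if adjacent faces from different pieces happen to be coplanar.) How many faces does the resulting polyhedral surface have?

13

A hexagonal prism: V=12, E=18, F=8.
Attach a pentagonal prism (V=10, E=15, F=7) along a 4-gon: merge 4 vertices and 4 edges, delete both glued faces → V=18, E=29, F=13.
Check: V − E + F = 18 − 29 + 13 = 2.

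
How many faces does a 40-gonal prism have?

42

A prism on an n-gon has two n-gon bases and n rectangular sides: V = 2·40 = 80, E = 3·40 = 120, F = 40 + 2 = 42.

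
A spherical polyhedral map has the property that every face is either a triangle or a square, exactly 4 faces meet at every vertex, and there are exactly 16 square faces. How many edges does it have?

44

Let x be the number of triangles; then F = 16 + x.
Edge–face incidences: 2E = 4·16 + 3·x = 64 + 3x.
Every vertex has degree 4, so 4V = 2E.
Euler: V − E + F = 2 ⇒ (2E)/4 − E + (16 + x) = 2.
Multiply by 8: 2·(2E) − 4·(2E) + 8·(16 + x) = 16, i.e. 128 + 8x − 2·(64 + 3x) = 16.
Collecting terms: 2x = 16, so x = 8.
Then 2E = 64 + 3·8 = 88, so E = 44, V = 2E/4 = 22, F = 16 + 8 = 24.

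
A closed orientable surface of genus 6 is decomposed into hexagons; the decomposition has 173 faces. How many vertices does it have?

χ = 2 − 2·6 = -10, and every face is a hexagon so 6F = 2E.
E = 6·173/2 = 519. Then V = -10 + E − F = -10 + 519 − 173 = 336.

336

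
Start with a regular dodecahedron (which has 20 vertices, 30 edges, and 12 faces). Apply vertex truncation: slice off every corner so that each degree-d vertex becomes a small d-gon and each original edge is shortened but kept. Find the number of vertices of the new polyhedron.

60

Truncation replaces each original edge-end by a new vertex, so V′ = 2E = 60.
Each original edge survives, and each old vertex of degree d contributes d new edges; summing degrees gives Σd = 2E, so E′ = E + 2E = 3E = 90.
Each original face survives and each original vertex becomes one new face: F′ = F + V = 32.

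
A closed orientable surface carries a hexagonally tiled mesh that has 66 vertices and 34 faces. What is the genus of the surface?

2

Every face is a hexagon, so 2E = 6·34 = 204, giving E = 102.
χ = V − E + F = 66 − 102 + 34 = -2.
For a closed orientable surface χ = 2 − 2g, so g = (2 − (-2))/2 = 2.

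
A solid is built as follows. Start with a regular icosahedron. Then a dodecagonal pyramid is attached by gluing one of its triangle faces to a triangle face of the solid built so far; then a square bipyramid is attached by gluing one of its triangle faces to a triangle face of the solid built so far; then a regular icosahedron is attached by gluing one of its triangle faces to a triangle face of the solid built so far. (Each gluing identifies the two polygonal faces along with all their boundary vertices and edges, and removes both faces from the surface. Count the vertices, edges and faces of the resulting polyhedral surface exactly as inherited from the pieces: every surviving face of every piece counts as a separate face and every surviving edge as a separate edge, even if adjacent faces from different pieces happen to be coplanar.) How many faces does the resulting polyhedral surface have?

A regular icosahedron: V=12, E=30, F=20.
Attach a dodecagonal pyramid (V=13, E=24, F=13) along a 3-gon: merge 3 vertices and 3 edges, delete both glued faces → V=22, E=51, F=31.
Attach a square bipyramid (V=6, E=12, F=8) along a 3-gon: merge 3 vertices and 3 edges, delete both glued faces → V=25, E=60, F=37.
Attach a regular icosahedron (V=12, E=30, F=20) along a 3-gon: merge 3 vertices and 3 edges, delete both glued faces → V=34, E=87, F=55.
Check: V − E + F = 34 − 87 + 55 = 2.

55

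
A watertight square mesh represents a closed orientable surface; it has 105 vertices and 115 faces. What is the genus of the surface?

Every face is a square, so 2E = 4·115 = 460, giving E = 230.
χ = V − E + F = 105 − 230 + 115 = -10.
For a closed orientable surface χ = 2 − 2g, so g = (2 − (-10))/2 = 6.

6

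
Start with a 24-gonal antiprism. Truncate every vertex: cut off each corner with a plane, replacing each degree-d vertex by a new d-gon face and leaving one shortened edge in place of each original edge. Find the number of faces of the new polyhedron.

The base solid has V = 48, E = 96, F = 50.
Truncation replaces each original edge-end by a new vertex, so V′ = 2E = 192.
Each original edge survives, and each old vertex of degree d contributes d new edges; summing degrees gives Σd = 2E, so E′ = E + 2E = 3E = 288.
Each original face survives and each original vertex becomes one new face: F′ = F + V = 98.

98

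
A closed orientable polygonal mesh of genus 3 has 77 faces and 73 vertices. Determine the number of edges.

154

For a closed orientable surface of genus 3, χ = 2 − 2·3 = -4.
E = V + F − (-4) = 73 + 77 − (-4) = 154.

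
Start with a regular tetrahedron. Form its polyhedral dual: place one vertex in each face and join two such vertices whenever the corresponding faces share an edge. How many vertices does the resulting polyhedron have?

4

The base solid has V = 4, E = 6, F = 4.
The dual swaps V and F and preserves E: V′ = F = 4, E′ = E = 6, F′ = V = 4.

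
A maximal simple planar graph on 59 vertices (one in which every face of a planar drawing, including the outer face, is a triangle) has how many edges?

In a plane triangulation 3F = 2E and V − E + F = 2, so E = 3V − 6 = 3·59 − 6 = 171.

171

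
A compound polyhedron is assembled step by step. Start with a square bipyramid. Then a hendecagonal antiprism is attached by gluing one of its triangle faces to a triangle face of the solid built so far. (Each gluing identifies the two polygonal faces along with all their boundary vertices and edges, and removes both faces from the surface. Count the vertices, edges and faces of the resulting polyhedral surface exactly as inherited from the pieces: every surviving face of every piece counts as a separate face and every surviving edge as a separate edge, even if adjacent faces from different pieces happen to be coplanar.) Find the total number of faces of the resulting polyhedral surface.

A square bipyramid: V=6, E=12, F=8.
Attach a hendecagonal antiprism (V=22, E=44, F=24) along a 3-gon: merge 3 vertices and 3 edges, delete both glued faces → V=25, E=53, F=30.
Check: V − E + F = 25 − 53 + 30 = 2.

30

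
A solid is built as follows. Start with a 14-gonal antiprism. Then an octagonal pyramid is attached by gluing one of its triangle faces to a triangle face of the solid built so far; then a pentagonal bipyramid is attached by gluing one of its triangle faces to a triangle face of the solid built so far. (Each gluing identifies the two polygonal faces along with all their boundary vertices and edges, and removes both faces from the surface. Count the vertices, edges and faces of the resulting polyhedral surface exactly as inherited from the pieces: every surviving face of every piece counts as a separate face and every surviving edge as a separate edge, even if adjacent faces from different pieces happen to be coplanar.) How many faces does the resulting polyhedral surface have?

A 14-gonal antiprism: V=28, E=56, F=30.
Attach an octagonal pyramid (V=9, E=16, F=9) along a 3-gon: merge 3 vertices and 3 edges, delete both glued faces → V=34, E=69, F=37.
Attach a pentagonal bipyramid (V=7, E=15, F=10) along a 3-gon: merge 3 vertices and 3 edges, delete both glued faces → V=38, E=81, F=45.
Check: V − E + F = 38 − 81 + 45 = 2.

45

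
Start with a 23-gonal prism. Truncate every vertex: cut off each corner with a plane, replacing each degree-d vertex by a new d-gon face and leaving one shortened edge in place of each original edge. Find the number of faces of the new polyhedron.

71

The base solid has V = 46, E = 69, F = 25.
Truncation replaces each original edge-end by a new vertex, so V′ = 2E = 138.
Each original edge survives, and each old vertex of degree d contributes d new edges; summing degrees gives Σd = 2E, so E′ = E + 2E = 3E = 207.
Each original face survives and each original vertex becomes one new face: F′ = F + V = 71.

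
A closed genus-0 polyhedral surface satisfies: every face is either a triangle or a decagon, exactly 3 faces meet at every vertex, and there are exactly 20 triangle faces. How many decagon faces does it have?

12

Let x be the number of decagons; then F = 20 + x.
Edge–face incidences: 2E = 3·20 + 10·x = 60 + 10x.
Every vertex has degree 3, so 3V = 2E.
Euler: V − E + F = 2 ⇒ (2E)/3 − E + (20 + x) = 2.
Multiply by 6: 2·(2E) − 3·(2E) + 6·(20 + x) = 12, i.e. 120 + 6x − (60 + 10x) = 12.
Collecting terms: −4x + 60 = 12, so −4x = −48, so x = 12.
Then 2E = 60 + 10·12 = 180, so E = 90, V = 2E/3 = 60, F = 20 + 12 = 32.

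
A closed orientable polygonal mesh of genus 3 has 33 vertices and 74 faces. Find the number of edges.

111

For a closed orientable surface of genus 3, χ = 2 − 2·3 = -4.
E = V + F − (-4) = 33 + 74 − (-4) = 111.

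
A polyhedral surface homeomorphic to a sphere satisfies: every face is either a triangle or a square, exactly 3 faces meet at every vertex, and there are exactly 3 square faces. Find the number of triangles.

Let x be the number of triangles; then F = 3 + x.
Edge–face incidences: 2E = 4·3 + 3·x = 12 + 3x.
Every vertex has degree 3, so 3V = 2E.
Euler: V − E + F = 2 ⇒ (2E)/3 − E + (3 + x) = 2.
Multiply by 6: 2·(2E) − 3·(2E) + 6·(3 + x) = 12, i.e. 18 + 6x − (12 + 3x) = 12.
Collecting terms: 3x + 6 = 12, so 3x = 6, so x = 2.
Then 2E = 12 + 3·2 = 18, so E = 9, V = 2E/3 = 6, F = 3 + 2 = 5.

2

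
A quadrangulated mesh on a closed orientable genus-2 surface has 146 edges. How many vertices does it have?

71

χ = 2 − 2·2 = -2, and every face is a square so 4F = 2E.
F = 2E/4 = 73. Then V = -2 + E − F = -2 + 146 − 73 = 71.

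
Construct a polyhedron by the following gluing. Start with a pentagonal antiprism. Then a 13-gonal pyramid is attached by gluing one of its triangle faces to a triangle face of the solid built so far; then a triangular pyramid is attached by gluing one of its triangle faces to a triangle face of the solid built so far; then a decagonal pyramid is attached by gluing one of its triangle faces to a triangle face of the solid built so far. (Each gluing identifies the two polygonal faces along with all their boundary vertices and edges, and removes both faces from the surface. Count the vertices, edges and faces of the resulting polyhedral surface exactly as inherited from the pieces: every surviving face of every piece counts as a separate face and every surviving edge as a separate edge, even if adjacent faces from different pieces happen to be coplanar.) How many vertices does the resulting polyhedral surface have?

30

A pentagonal antiprism: V=10, E=20, F=12.
Attach a 13-gonal pyramid (V=14, E=26, F=14) along a 3-gon: merge 3 vertices and 3 edges, delete both glued faces → V=21, E=43, F=24.
Attach a triangular pyramid (V=4, E=6, F=4) along a 3-gon: merge 3 vertices and 3 edges, delete both glued faces → V=22, E=46, F=26.
Attach a decagonal pyramid (V=11, E=20, F=11) along a 3-gon: merge 3 vertices and 3 edges, delete both glued faces → V=30, E=63, F=35.
Check: V − E + F = 30 − 63 + 35 = 2.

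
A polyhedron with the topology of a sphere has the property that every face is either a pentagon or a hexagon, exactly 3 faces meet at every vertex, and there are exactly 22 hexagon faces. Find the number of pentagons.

Let x be the number of pentagons; then F = 22 + x.
Edge–face incidences: 2E = 6·22 + 5·x = 132 + 5x.
Every vertex has degree 3, so 3V = 2E.
Euler: V − E + F = 2 ⇒ (2E)/3 − E + (22 + x) = 2.
Multiply by 6: 2·(2E) − 3·(2E) + 6·(22 + x) = 12, i.e. 132 + 6x − (132 + 5x) = 12.
Collecting terms: x = 12.
Then 2E = 132 + 5·12 = 192, so E = 96, V = 2E/3 = 64, F = 22 + 12 = 34.

12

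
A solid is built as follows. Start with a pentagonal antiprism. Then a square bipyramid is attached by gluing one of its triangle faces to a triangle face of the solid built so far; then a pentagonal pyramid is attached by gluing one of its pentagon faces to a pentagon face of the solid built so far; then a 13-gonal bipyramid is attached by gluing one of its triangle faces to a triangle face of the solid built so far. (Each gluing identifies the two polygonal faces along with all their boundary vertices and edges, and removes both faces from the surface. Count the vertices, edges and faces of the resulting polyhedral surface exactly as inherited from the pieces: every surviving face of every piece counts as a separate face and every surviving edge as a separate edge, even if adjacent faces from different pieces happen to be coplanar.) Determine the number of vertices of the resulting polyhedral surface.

A pentagonal antiprism: V=10, E=20, F=12.
Attach a square bipyramid (V=6, E=12, F=8) along a 3-gon: merge 3 vertices and 3 edges, delete both glued faces → V=13, E=29, F=18.
Attach a pentagonal pyramid (V=6, E=10, F=6) along a 5-gon: merge 5 vertices and 5 edges, delete both glued faces → V=14, E=34, F=22.
Attach a 13-gonal bipyramid (V=15, E=39, F=26) along a 3-gon: merge 3 vertices and 3 edges, delete both glued faces → V=26, E=70, F=46.
Check: V − E + F = 26 − 70 + 46 = 2.

26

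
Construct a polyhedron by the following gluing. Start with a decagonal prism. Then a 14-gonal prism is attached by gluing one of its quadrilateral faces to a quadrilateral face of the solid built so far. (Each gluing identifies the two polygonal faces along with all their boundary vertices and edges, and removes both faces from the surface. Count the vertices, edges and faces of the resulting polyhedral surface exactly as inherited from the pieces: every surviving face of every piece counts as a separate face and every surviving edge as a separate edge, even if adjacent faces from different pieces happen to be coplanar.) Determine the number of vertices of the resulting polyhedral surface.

A decagonal prism: V=20, E=30, F=12.
Attach a 14-gonal prism (V=28, E=42, F=16) along a 4-gon: merge 4 vertices and 4 edges, delete both glued faces → V=44, E=68, F=26.
Check: V − E + F = 44 − 68 + 26 = 2.

44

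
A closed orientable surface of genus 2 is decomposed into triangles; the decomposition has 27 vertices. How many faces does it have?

χ = 2 − 2·2 = -2, and every face is a triangle so 3F = 2E.
V − E + F = -2 with E = 3F/2 gives 27 − (3/2 − 1)·F = -2, so F = 58 and E = 87.

58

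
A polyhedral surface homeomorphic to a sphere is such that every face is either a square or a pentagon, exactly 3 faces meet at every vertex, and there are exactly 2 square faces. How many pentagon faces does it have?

8

Let x be the number of pentagons; then F = 2 + x.
Edge–face incidences: 2E = 4·2 + 5·x = 8 + 5x.
Every vertex has degree 3, so 3V = 2E.
Euler: V − E + F = 2 ⇒ (2E)/3 − E + (2 + x) = 2.
Multiply by 6: 2·(2E) − 3·(2E) + 6·(2 + x) = 12, i.e. 12 + 6x − (8 + 5x) = 12.
Collecting terms: x + 4 = 12, so x = 8.
Then 2E = 8 + 5·8 = 48, so E = 24, V = 2E/3 = 16, F = 2 + 8 = 10.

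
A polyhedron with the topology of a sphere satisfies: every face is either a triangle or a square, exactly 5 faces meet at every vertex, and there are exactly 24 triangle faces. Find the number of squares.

2

Let x be the number of squares; then F = 24 + x.
Edge–face incidences: 2E = 3·24 + 4·x = 72 + 4x.
Every vertex has degree 5, so 5V = 2E.
Euler: V − E + F = 2 ⇒ (2E)/5 − E + (24 + x) = 2.
Multiply by 10: 2·(2E) − 5·(2E) + 10·(24 + x) = 20, i.e. 240 + 10x − 3·(72 + 4x) = 20.
Collecting terms: −2x + 24 = 20, so −2x = −4, so x = 2.
Then 2E = 72 + 4·2 = 80, so E = 40, V = 2E/5 = 16, F = 24 + 2 = 26.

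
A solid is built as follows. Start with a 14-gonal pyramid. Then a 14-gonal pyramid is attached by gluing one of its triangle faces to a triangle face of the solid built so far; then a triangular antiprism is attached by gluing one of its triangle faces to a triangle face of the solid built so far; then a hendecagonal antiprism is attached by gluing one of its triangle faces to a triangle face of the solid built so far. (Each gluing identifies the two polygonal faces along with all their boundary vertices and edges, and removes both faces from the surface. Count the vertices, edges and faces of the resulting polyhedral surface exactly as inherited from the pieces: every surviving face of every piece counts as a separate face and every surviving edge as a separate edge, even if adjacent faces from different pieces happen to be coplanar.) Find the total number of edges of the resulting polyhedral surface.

A 14-gonal pyramid: V=15, E=28, F=15.
Attach a 14-gonal pyramid (V=15, E=28, F=15) along a 3-gon: merge 3 vertices and 3 edges, delete both glued faces → V=27, E=53, F=28.
Attach a triangular antiprism (V=6, E=12, F=8) along a 3-gon: merge 3 vertices and 3 edges, delete both glued faces → V=30, E=62, F=34.
Attach a hendecagonal antiprism (V=22, E=44, F=24) along a 3-gon: merge 3 vertices and 3 edges, delete both glued faces → V=49, E=103, F=56.
Check: V − E + F = 49 − 103 + 56 = 2.

103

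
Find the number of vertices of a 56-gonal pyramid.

A pyramid on an n-gon base has one n-gon and n triangles: V = 56 + 1 = 57, E = 2·56 = 112, F = 56 + 1 = 57.
Check: V − E + F = 57 − 112 + 57 = 2.

57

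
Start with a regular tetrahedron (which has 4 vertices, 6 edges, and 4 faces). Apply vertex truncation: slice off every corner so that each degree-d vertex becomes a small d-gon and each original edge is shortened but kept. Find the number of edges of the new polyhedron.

18

Truncation replaces each original edge-end by a new vertex, so V′ = 2E = 12.
Each original edge survives, and each old vertex of degree d contributes d new edges; summing degrees gives Σd = 2E, so E′ = E + 2E = 3E = 18.
Each original face survives and each original vertex becomes one new face: F′ = F + V = 8.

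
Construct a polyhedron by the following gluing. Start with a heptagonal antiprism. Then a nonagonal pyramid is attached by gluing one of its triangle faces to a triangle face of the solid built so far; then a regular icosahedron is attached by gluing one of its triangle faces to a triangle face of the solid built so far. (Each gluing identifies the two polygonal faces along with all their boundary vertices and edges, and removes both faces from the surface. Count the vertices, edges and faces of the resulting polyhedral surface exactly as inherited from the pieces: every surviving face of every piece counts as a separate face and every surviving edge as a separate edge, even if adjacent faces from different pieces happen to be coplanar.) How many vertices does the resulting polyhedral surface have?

A heptagonal antiprism: V=14, E=28, F=16.
Attach a nonagonal pyramid (V=10, E=18, F=10) along a 3-gon: merge 3 vertices and 3 edges, delete both glued faces → V=21, E=43, F=24.
Attach a regular icosahedron (V=12, E=30, F=20) along a 3-gon: merge 3 vertices and 3 edges, delete both glued faces → V=30, E=70, F=42.
Check: V − E + F = 30 − 70 + 42 = 2.

30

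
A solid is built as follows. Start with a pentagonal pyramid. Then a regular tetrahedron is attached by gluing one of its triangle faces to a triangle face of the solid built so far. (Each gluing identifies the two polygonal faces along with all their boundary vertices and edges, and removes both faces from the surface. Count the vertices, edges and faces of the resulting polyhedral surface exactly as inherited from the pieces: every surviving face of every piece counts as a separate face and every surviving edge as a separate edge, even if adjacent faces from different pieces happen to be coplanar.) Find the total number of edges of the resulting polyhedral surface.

A pentagonal pyramid: V=6, E=10, F=6.
Attach a regular tetrahedron (V=4, E=6, F=4) along a 3-gon: merge 3 vertices and 3 edges, delete both glued faces → V=7, E=13, F=8.
Check: V − E + F = 7 − 13 + 8 = 2.

13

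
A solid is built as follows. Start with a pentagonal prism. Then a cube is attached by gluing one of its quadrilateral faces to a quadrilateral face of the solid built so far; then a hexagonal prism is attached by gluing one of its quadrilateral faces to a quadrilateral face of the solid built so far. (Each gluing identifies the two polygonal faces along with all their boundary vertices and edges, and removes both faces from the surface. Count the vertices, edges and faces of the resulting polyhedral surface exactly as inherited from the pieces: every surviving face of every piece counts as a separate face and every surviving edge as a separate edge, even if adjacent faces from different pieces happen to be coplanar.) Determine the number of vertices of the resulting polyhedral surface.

A pentagonal prism: V=10, E=15, F=7.
Attach a cube (V=8, E=12, F=6) along a 4-gon: merge 4 vertices and 4 edges, delete both glued faces → V=14, E=23, F=11.
Attach a hexagonal prism (V=12, E=18, F=8) along a 4-gon: merge 4 vertices and 4 edges, delete both glued faces → V=22, E=37, F=17.
Check: V − E + F = 22 − 37 + 17 = 2.

22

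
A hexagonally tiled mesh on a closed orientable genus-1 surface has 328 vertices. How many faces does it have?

χ = 2 − 2·1 = 0, and every face is a hexagon so 6F = 2E.
V − E + F = 0 with E = 6F/2 gives 328 − (6/2 − 1)·F = 0, so F = 164 and E = 492.

164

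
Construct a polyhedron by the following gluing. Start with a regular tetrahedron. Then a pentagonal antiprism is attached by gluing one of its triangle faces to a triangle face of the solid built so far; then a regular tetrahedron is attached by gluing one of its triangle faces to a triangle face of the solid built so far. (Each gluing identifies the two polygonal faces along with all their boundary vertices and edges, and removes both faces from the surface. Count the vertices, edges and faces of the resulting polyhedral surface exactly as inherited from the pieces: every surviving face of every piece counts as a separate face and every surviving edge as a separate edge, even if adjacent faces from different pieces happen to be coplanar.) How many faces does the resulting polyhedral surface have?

A regular tetrahedron: V=4, E=6, F=4.
Attach a pentagonal antiprism (V=10, E=20, F=12) along a 3-gon: merge 3 vertices and 3 edges, delete both glued faces → V=11, E=23, F=14.
Attach a regular tetrahedron (V=4, E=6, F=4) along a 3-gon: merge 3 vertices and 3 edges, delete both glued faces → V=12, E=26, F=16.
Check: V − E + F = 12 − 26 + 16 = 2.

16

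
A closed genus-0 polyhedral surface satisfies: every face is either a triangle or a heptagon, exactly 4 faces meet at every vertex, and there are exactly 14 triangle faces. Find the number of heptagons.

2

Let x be the number of heptagons; then F = 14 + x.
Edge–face incidences: 2E = 3·14 + 7·x = 42 + 7x.
Every vertex has degree 4, so 4V = 2E.
Euler: V − E + F = 2 ⇒ (2E)/4 − E + (14 + x) = 2.
Multiply by 8: 2·(2E) − 4·(2E) + 8·(14 + x) = 16, i.e. 112 + 8x − 2·(42 + 7x) = 16.
Collecting terms: −6x + 28 = 16, so −6x = −12, so x = 2.
Then 2E = 42 + 7·2 = 56, so E = 28, V = 2E/4 = 14, F = 14 + 2 = 16.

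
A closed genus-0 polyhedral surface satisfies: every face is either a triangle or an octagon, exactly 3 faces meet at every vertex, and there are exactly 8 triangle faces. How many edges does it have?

36

Let x be the number of octagons; then F = 8 + x.
Edge–face incidences: 2E = 3·8 + 8·x = 24 + 8x.
Every vertex has degree 3, so 3V = 2E.
Euler: V − E + F = 2 ⇒ (2E)/3 − E + (8 + x) = 2.
Multiply by 6: 2·(2E) − 3·(2E) + 6·(8 + x) = 12, i.e. 48 + 6x − (24 + 8x) = 12.
Collecting terms: −2x + 24 = 12, so −2x = −12, so x = 6.
Then 2E = 24 + 8·6 = 72, so E = 36, V = 2E/3 = 24, F = 8 + 6 = 14.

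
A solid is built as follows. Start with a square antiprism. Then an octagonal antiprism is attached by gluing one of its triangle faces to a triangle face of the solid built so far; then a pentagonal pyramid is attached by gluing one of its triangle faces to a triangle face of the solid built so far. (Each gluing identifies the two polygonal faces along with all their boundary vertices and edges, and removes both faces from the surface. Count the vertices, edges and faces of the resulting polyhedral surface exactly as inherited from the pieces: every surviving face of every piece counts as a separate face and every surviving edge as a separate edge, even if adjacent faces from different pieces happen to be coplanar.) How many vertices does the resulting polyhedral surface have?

A square antiprism: V=8, E=16, F=10.
Attach an octagonal antiprism (V=16, E=32, F=18) along a 3-gon: merge 3 vertices and 3 edges, delete both glued faces → V=21, E=45, F=26.
Attach a pentagonal pyramid (V=6, E=10, F=6) along a 3-gon: merge 3 vertices and 3 edges, delete both glued faces → V=24, E=52, F=30.
Check: V − E + F = 24 − 52 + 30 = 2.

24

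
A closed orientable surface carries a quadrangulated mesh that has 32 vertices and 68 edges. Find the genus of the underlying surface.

Every face is a square and each edge borders two faces, so 4F = 2·68, giving F = 34.
χ = V − E + F = 32 − 68 + 34 = -2.
For a closed orientable surface χ = 2 − 2g, so g = (2 − (-2))/2 = 2.

2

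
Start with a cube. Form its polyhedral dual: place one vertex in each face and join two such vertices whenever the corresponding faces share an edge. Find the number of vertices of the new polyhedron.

The base solid has V = 8, E = 12, F = 6.
The dual swaps V and F and preserves E: V′ = F = 6, E′ = E = 12, F′ = V = 8.

6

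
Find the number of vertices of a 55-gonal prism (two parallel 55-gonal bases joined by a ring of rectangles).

110

A prism on an n-gon has two n-gon bases and n rectangular sides: V = 2·55 = 110, E = 3·55 = 165, F = 55 + 2 = 57.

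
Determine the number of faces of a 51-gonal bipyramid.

102

A bipyramid over an n-gon has 2n triangular faces and n + 2 vertices: V = 51 + 2 = 53, E = 3·51 = 153, F = 2·51 = 102.
Check: V − E + F = 53 − 153 + 102 = 2.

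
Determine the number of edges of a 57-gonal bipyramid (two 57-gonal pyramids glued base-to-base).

171

A bipyramid over an n-gon has 2n triangular faces and n + 2 vertices: V = 57 + 2 = 59, E = 3·57 = 171, F = 2·57 = 114.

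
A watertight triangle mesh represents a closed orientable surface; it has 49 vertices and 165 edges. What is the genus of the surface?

4

Every face is a triangle and each edge borders two faces, so 3F = 2·165, giving F = 110.
χ = V − E + F = 49 − 165 + 110 = -6.
For a closed orientable surface χ = 2 − 2g, so g = (2 − (-6))/2 = 4.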